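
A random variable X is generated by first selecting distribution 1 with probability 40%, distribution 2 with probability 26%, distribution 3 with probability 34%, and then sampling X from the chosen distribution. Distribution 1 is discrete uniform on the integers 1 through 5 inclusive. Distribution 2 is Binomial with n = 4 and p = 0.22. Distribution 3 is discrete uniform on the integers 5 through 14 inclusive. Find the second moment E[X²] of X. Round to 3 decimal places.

For each component E[X²] = Var + (mean)², giving 1: 11; 2: 1.4608; 3: 98.5.
Overall E[X²] = 0.4·11 + 0.26·1.4608 + 0.34·98.5 = 38.2698.

38.270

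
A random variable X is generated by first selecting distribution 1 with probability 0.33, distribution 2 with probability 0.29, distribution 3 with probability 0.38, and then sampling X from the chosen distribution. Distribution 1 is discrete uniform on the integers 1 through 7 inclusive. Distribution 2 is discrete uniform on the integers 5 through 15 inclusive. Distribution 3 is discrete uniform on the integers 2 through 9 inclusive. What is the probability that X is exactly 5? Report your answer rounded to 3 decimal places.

0.121

Conditional on each component, P(X = 5): 1: 0.142857; 2: 0.0909091; 3: 0.125.
By total probability, P(X = 5) = 0.33·0.142857 + 0.29·0.0909091 + 0.38·0.125 = 0.121006.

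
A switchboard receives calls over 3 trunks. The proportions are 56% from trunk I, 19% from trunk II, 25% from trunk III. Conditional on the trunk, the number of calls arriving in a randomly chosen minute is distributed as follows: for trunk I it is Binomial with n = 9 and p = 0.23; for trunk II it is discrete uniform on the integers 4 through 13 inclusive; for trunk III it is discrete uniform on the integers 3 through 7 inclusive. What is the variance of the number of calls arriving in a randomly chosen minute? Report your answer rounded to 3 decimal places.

9.143

Per component, I: μ=2.07, E[X²]=5.8788; II: μ=8.5, E[X²]=80.5; III: μ=5, E[X²]=27.
E[X] = 0.56·2.07 + 0.19·8.5 + 0.25·5 = 4.0242.
E[X²] = 0.56·5.8788 + 0.19·80.5 + 0.25·27 = 25.3371.
Var(X) = E[X²] − (E[X])² = 25.3371 − 16.1942 = 9.14294.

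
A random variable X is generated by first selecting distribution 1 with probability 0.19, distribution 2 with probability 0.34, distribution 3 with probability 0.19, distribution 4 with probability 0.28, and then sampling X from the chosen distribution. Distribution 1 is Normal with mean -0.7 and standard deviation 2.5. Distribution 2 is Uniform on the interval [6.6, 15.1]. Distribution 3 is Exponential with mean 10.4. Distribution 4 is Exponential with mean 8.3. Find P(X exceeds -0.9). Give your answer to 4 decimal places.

Conditional on each component, P(X > -0.9): 1: 0.531881; 2: 1; 3: 1; 4: 1.
By total probability, P(X > -0.9) = 0.19·0.531881 + 0.34·1 + 0.19·1 + 0.28·1 = 0.911057.

0.9111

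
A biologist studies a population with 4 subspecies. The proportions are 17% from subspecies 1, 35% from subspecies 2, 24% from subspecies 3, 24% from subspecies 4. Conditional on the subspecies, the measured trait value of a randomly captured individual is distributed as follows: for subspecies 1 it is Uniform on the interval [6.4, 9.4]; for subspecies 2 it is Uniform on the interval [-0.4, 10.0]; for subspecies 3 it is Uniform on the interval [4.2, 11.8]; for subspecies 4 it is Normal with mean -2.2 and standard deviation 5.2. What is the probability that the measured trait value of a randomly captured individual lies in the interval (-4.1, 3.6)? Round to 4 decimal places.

0.2571

Conditional on each subspecies, P(-4.1 < X < 3.6): 1: 0; 2: 0.384615; 3: 0; 4: 0.510245.
By total probability, P(-4.1 < X < 3.6) = 0.17·0 + 0.35·0.384615 + 0.24·0 + 0.24·0.510245 = 0.257074.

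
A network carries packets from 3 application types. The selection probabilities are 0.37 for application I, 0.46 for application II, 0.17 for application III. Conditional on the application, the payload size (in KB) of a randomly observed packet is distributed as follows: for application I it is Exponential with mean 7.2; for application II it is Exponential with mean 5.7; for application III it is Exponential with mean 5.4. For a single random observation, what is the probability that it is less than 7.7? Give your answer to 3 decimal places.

0.713

Conditional on each application, P(X < 7.7): I: 0.656801; II: 0.740987; III: 0.759714.
By total probability, P(X < 7.7) = 0.37·0.656801 + 0.46·0.740987 + 0.17·0.759714 = 0.713022.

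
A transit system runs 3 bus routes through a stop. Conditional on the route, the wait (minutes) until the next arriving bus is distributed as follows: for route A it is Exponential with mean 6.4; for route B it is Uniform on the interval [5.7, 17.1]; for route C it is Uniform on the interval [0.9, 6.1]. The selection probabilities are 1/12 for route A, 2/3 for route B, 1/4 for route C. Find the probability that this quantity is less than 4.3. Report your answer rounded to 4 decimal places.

Conditional on each route, P(X < 4.3): A: 0.48925; B: 0; C: 0.653846.
By total probability, P(X < 4.3) = 0.0833333·0.48925 + 0.666667·0 + 0.25·0.653846 = 0.204232.

0.2042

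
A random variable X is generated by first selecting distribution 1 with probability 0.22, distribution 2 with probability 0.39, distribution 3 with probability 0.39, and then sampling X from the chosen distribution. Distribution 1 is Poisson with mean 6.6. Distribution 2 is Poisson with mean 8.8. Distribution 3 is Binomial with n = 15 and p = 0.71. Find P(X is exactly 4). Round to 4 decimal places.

Conditional on each component, P(X = 4): 1: 0.107553; 2: 0.0376641; 3: 0.000423198.
By total probability, P(X = 4) = 0.22·0.107553 + 0.39·0.0376641 + 0.39·0.000423198 = 0.0385156.

0.0385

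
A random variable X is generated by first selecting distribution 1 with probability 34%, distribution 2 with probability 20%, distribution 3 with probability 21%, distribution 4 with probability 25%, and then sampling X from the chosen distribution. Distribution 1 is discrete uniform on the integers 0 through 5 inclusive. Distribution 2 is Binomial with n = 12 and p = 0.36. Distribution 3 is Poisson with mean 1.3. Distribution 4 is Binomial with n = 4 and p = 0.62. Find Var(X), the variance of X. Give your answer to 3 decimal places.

3.007

Per component, 1: μ=2.5, E[X²]=9.16667; 2: μ=4.32, E[X²]=21.4272; 3: μ=1.3, E[X²]=2.99; 4: μ=2.48, E[X²]=7.0928.
E[X] = 0.34·2.5 + 0.2·4.32 + 0.21·1.3 + 0.25·2.48 = 2.607.
E[X²] = 0.34·9.16667 + 0.2·21.4272 + 0.21·2.99 + 0.25·7.0928 = 9.80321.
Var(X) = E[X²] − (E[X])² = 9.80321 − 6.79645 = 3.00676.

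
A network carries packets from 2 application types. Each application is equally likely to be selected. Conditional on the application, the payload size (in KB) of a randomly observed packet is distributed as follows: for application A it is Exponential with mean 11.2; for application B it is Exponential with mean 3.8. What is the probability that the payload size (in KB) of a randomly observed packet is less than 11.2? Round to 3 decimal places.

0.790

Conditional on each application, P(X < 11.2): A: 0.632121; B: 0.947522.
By total probability, P(X < 11.2) = 0.5·0.632121 + 0.5·0.947522 = 0.789821.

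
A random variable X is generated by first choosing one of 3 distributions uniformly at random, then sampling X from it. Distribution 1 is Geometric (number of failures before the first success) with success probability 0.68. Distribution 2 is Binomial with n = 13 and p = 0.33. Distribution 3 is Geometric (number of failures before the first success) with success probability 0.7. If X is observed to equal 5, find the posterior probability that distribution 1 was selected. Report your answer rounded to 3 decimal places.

0.011

Likelihoods P(X=5 | ·): 1: 0.0022817; 2: 0.204525; 3: 0.001701.
Posterior ∝ prior × likelihood. Numerator for 1: 0.333333·0.0022817 = 0.000760567.
Normalizing constant: 0.333333·0.0022817 + 0.333333·0.204525 + 0.333333·0.001701 = 0.0695026.
P(1 | observation) = 0.000760567 / 0.0695026 = 0.010943.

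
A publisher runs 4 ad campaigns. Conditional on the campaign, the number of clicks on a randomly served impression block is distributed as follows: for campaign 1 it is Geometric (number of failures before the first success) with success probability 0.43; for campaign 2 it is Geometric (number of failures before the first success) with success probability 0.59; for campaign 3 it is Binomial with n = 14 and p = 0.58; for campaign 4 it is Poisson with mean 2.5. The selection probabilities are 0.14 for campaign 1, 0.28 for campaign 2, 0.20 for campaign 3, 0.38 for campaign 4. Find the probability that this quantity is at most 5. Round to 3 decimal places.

0.794

Conditional on each campaign, P(X ≤ 5): 1: 0.965704; 2: 0.99525; 3: 0.078911; 4: 0.957979.
By total probability, P(X ≤ 5) = 0.14·0.965704 + 0.28·0.99525 + 0.2·0.078911 + 0.38·0.957979 = 0.793683.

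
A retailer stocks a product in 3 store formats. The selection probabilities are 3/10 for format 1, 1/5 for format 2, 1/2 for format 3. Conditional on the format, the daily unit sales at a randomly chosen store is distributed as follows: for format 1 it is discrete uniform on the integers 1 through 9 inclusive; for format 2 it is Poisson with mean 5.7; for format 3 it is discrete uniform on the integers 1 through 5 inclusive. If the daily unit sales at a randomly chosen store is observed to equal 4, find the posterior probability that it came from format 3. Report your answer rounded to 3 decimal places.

0.614

Likelihoods P(X=4 | ·): 1: 0.111111; 2: 0.147167; 3: 0.2.
Posterior ∝ prior × likelihood. Numerator for 3: 0.5·0.2 = 0.1.
Normalizing constant: 0.3·0.111111 + 0.2·0.147167 + 0.5·0.2 = 0.162767.
P(3 | observation) = 0.1 / 0.162767 = 0.614376.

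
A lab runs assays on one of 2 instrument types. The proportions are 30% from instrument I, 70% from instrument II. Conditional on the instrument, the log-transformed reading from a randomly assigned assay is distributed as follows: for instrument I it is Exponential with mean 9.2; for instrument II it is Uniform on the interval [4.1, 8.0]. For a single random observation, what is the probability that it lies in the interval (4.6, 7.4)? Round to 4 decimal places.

0.5503

Conditional on each instrument, P(4.6 < X < 7.4): I: 0.159151; II: 0.717949.
By total probability, P(4.6 < X < 7.4) = 0.3·0.159151 + 0.7·0.717949 = 0.550309.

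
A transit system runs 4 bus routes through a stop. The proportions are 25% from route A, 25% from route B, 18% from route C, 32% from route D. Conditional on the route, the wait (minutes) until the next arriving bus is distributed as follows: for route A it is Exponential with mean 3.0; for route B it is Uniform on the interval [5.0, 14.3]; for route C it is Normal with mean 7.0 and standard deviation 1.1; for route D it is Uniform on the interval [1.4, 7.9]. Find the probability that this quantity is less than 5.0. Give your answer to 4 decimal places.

0.3862

Conditional on each route, P(X < 5.0): A: 0.811124; B: 0; C: 0.0345182; D: 0.553846.
By total probability, P(X < 5.0) = 0.25·0.811124 + 0.25·0 + 0.18·0.0345182 + 0.32·0.553846 = 0.386225.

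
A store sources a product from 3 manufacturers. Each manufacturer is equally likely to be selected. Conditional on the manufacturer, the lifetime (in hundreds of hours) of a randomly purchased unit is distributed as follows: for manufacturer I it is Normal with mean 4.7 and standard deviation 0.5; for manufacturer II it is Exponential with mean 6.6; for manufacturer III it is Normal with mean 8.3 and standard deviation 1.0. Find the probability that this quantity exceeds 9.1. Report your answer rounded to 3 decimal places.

Conditional on each manufacturer, P(X > 9.1): I: 0; II: 0.251884; III: 0.211855.
By total probability, P(X > 9.1) = 0.333333·0 + 0.333333·0.251884 + 0.333333·0.211855 = 0.15458.

0.155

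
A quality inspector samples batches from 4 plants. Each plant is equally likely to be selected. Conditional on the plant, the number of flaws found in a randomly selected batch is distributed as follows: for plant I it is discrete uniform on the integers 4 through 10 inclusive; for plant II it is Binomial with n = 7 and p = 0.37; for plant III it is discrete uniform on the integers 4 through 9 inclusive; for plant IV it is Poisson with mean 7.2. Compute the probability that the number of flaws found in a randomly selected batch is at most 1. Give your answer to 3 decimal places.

0.052

Conditional on each plant, P(X ≤ 1): I: 0; II: 0.201326; III: 0; IV: 0.006122.
By total probability, P(X ≤ 1) = 0.25·0 + 0.25·0.201326 + 0.25·0 + 0.25·0.006122 = 0.0518619.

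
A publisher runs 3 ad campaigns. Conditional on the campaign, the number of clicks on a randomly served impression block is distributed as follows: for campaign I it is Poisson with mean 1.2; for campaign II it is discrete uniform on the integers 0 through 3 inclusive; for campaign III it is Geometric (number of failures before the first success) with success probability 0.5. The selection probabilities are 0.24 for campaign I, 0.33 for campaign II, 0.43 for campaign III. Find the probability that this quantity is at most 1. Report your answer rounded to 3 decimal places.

0.647

Conditional on each campaign, P(X ≤ 1): I: 0.662627; II: 0.5; III: 0.75.
By total probability, P(X ≤ 1) = 0.24·0.662627 + 0.33·0.5 + 0.43·0.75 = 0.646531.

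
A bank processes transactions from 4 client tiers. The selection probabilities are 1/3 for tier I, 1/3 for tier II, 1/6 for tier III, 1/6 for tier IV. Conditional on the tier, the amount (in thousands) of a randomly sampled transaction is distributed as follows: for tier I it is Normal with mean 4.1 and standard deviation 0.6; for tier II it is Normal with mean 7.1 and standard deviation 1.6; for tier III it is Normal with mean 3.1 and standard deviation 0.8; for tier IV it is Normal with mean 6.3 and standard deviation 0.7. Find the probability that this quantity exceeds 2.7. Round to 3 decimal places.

0.944

Conditional on each tier, P(X > 2.7): I: 0.990185; II: 0.99702; III: 0.691462; IV: 1.
By total probability, P(X > 2.7) = 0.333333·0.990185 + 0.333333·0.99702 + 0.166667·0.691462 + 0.166667·1 = 0.944312.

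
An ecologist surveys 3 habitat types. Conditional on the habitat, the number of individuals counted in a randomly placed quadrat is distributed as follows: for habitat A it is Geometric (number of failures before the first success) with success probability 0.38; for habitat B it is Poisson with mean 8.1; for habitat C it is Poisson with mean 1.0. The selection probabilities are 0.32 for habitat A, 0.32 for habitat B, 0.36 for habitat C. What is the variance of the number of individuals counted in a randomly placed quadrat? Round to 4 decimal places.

Per component, A: μ=1.63158, E[X²]=6.95568; B: μ=8.1, E[X²]=73.71; C: μ=1, E[X²]=2.
E[X] = 0.32·1.63158 + 0.32·8.1 + 0.36·1 = 3.47411.
E[X²] = 0.32·6.95568 + 0.32·73.71 + 0.36·2 = 26.533.
Var(X) = E[X²] − (E[X])² = 26.533 − 12.0694 = 14.4636.

14.4636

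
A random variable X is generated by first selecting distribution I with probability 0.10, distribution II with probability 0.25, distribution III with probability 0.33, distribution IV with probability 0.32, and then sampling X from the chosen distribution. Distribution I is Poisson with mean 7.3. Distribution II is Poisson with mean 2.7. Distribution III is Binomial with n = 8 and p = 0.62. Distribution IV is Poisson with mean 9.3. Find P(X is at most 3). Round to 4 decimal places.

0.2384

Conditional on each component, P(X ≤ 3): I: 0.067406; II: 0.714092; III: 0.144267; IV: 0.0171516.
By total probability, P(X ≤ 3) = 0.1·0.067406 + 0.25·0.714092 + 0.33·0.144267 + 0.32·0.0171516 = 0.23836.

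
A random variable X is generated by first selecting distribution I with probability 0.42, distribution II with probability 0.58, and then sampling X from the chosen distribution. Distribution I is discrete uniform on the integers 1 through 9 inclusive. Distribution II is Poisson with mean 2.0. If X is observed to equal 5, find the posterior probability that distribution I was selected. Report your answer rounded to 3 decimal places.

0.690

Likelihoods P(X=5 | ·): I: 0.111111; II: 0.0360894.
Posterior ∝ prior × likelihood. Numerator for I: 0.42·0.111111 = 0.0466667.
Normalizing constant: 0.42·0.111111 + 0.58·0.0360894 = 0.0675985.
P(I | observation) = 0.0466667 / 0.0675985 = 0.69035.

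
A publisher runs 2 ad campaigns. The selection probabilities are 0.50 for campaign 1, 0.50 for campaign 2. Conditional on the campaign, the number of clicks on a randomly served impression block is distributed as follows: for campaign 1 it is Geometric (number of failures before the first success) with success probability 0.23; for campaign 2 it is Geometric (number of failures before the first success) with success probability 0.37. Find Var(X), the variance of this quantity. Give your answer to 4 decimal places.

10.2554

Per component, 1: μ=3.34783, E[X²]=25.7637; 2: μ=1.7027, E[X²]=7.5011.
E[X] = 0.5·3.34783 + 0.5·1.7027 = 2.52526.
E[X²] = 0.5·25.7637 + 0.5·7.5011 = 16.6324.
Var(X) = E[X²] − (E[X])² = 16.6324 − 6.37696 = 10.2554.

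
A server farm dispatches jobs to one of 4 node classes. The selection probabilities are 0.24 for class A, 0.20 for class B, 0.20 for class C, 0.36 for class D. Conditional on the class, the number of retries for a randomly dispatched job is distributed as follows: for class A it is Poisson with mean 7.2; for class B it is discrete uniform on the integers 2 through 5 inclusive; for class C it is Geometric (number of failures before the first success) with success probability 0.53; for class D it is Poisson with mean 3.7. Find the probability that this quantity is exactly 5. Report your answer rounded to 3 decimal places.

Conditional on each class, P(X = 5): A: 0.120382; B: 0.25; C: 0.0121553; D: 0.142869.
By total probability, P(X = 5) = 0.24·0.120382 + 0.2·0.25 + 0.2·0.0121553 + 0.36·0.142869 = 0.132756.

0.133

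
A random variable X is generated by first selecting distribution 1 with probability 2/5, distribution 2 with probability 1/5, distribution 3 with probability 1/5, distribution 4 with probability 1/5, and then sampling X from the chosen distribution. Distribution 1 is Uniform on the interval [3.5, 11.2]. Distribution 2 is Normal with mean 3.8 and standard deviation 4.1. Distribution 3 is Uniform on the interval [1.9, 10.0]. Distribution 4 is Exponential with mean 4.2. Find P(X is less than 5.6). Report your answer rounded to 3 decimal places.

0.482

Conditional on each component, P(X < 5.6): 1: 0.272727; 2: 0.669678; 3: 0.45679; 4: 0.736403.
By total probability, P(X < 5.6) = 0.4·0.272727 + 0.2·0.669678 + 0.2·0.45679 + 0.2·0.736403 = 0.481665.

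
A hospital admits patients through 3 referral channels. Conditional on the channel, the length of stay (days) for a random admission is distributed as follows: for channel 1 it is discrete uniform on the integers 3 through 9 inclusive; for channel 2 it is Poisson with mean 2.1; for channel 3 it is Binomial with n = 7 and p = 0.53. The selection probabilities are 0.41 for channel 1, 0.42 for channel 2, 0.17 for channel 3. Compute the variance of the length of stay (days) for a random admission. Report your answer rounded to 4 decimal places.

5.9882

Per component, 1: μ=6, E[X²]=40; 2: μ=2.1, E[X²]=6.51; 3: μ=3.71, E[X²]=15.5078.
E[X] = 0.41·6 + 0.42·2.1 + 0.17·3.71 = 3.9727.
E[X²] = 0.41·40 + 0.42·6.51 + 0.17·15.5078 = 21.7705.
Var(X) = E[X²] − (E[X])² = 21.7705 − 15.7823 = 5.98818.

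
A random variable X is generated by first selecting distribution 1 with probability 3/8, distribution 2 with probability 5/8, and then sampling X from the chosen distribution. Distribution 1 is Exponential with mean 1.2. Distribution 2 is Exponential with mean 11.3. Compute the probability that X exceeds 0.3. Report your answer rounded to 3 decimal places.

0.901

Conditional on each component, P(X > 0.3): 1: 0.778801; 2: 0.973801.
By total probability, P(X > 0.3) = 0.375·0.778801 + 0.625·0.973801 = 0.900676.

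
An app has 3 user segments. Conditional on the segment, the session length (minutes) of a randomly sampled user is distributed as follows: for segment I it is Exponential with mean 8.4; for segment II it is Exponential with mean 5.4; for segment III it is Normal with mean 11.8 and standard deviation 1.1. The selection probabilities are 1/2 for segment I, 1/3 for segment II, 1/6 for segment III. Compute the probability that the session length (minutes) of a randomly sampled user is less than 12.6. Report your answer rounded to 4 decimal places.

Conditional on each segment, P(X < 12.6): I: 0.77687; II: 0.903028; III: 0.766471.
By total probability, P(X < 12.6) = 0.5·0.77687 + 0.333333·0.903028 + 0.166667·0.766471 = 0.817189.

0.8172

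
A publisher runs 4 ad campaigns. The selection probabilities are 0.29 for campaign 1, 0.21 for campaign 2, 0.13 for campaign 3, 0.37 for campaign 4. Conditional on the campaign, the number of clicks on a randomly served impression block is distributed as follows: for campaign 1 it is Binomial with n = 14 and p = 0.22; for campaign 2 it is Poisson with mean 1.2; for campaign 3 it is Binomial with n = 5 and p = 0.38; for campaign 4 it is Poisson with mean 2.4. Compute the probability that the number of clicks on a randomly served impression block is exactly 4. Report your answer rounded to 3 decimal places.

0.117

Conditional on each campaign, P(X = 4): 1: 0.195466; 2: 0.0260232; 3: 0.0646392; 4: 0.125408.
By total probability, P(X = 4) = 0.29·0.195466 + 0.21·0.0260232 + 0.13·0.0646392 + 0.37·0.125408 = 0.116954.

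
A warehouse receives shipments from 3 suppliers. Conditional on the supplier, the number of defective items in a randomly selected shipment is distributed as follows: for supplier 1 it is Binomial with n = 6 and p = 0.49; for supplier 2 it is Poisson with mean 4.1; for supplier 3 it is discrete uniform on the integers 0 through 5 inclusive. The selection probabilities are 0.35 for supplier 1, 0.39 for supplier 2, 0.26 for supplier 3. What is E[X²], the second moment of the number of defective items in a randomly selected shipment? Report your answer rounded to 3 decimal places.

For each component E[X²] = Var + (mean)², giving 1: 10.143; 2: 20.91; 3: 9.16667.
Overall E[X²] = 0.35·10.143 + 0.39·20.91 + 0.26·9.16667 = 14.0883.

14.088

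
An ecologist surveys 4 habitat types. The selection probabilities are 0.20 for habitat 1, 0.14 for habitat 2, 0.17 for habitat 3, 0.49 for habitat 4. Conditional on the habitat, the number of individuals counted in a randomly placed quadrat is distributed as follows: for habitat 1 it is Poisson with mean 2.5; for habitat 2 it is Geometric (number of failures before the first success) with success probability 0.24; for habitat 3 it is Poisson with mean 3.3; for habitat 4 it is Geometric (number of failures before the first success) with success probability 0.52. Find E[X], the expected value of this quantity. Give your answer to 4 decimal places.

Component means — 1: 2.5; 2: 3.16667; 3: 3.3; 4: 0.923077.
E[X] = 0.2·2.5 + 0.14·3.16667 + 0.17·3.3 + 0.49·0.923077 = 1.95664.

1.9566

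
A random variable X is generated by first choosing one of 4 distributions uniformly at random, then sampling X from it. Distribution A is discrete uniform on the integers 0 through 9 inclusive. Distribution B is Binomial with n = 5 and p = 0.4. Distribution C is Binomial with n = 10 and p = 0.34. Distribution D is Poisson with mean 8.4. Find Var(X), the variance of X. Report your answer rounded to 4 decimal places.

10.6854

Per component, A: μ=4.5, E[X²]=28.5; B: μ=2, E[X²]=5.2; C: μ=3.4, E[X²]=13.804; D: μ=8.4, E[X²]=78.96.
E[X] = 0.25·4.5 + 0.25·2 + 0.25·3.4 + 0.25·8.4 = 4.575.
E[X²] = 0.25·28.5 + 0.25·5.2 + 0.25·13.804 + 0.25·78.96 = 31.616.
Var(X) = E[X²] − (E[X])² = 31.616 − 20.9306 = 10.6854.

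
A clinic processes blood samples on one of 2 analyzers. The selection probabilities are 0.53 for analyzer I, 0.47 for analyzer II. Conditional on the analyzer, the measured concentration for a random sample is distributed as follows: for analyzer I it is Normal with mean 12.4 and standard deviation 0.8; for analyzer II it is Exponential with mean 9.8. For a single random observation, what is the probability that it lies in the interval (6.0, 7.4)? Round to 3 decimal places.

0.034

Conditional on each analyzer, P(6.0 < X < 7.4): I: 2.05226e-10; II: 0.0721698.
By total probability, P(6.0 < X < 7.4) = 0.53·2.05226e-10 + 0.47·0.0721698 = 0.0339198.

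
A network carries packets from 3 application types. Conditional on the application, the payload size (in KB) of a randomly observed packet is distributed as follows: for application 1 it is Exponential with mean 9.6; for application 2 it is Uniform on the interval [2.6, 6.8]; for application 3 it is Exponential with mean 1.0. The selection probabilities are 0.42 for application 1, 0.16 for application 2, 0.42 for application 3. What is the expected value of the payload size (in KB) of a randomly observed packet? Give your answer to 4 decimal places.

Component means — 1: 9.6; 2: 4.7; 3: 1.
E[X] = 0.42·9.6 + 0.16·4.7 + 0.42·1 = 5.204.

5.2040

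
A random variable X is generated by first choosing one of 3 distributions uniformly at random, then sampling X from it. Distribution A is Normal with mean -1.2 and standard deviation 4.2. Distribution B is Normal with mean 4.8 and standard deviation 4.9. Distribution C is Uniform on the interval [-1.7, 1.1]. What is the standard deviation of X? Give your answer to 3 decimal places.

4.591

Per component, A: μ=-1.2, E[X²]=19.08; B: μ=4.8, E[X²]=47.05; C: μ=-0.3, E[X²]=0.743333.
E[X] = 0.333333·-1.2 + 0.333333·4.8 + 0.333333·-0.3 = 1.1.
E[X²] = 0.333333·19.08 + 0.333333·47.05 + 0.333333·0.743333 = 22.2911.
Var(X) = E[X²] − (E[X])² = 22.2911 − 1.21 = 21.0811.
SD(X) = √21.0811 = 4.59142.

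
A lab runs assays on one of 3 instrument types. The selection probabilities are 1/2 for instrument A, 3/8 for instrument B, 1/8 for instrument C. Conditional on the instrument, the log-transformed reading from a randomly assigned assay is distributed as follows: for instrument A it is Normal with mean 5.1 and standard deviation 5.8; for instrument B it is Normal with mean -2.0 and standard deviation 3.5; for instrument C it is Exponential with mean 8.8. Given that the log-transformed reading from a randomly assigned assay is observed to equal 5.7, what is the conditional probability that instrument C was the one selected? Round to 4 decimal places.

0.1636

Likelihoods f(5.7 | ·): A: 0.0684161; B: 0.0101356; C: 0.0594584.
Posterior ∝ prior × likelihood. Numerator for C: 0.125·0.0594584 = 0.0074323.
Normalizing constant: 0.5·0.0684161 + 0.375·0.0101356 + 0.125·0.0594584 = 0.0454412.
P(C | observation) = 0.0074323 / 0.0454412 = 0.163559.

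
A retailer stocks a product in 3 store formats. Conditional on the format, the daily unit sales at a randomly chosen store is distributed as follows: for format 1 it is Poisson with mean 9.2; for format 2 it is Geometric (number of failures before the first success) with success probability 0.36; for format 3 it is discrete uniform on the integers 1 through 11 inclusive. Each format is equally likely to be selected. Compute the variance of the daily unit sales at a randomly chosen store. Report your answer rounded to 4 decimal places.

Per component, 1: μ=9.2, E[X²]=93.84; 2: μ=1.77778, E[X²]=8.09877; 3: μ=6, E[X²]=46.
E[X] = 0.333333·9.2 + 0.333333·1.77778 + 0.333333·6 = 5.65926.
E[X²] = 0.333333·93.84 + 0.333333·8.09877 + 0.333333·46 = 49.3129.
Var(X) = E[X²] − (E[X])² = 49.3129 − 32.0272 = 17.2857.

17.2857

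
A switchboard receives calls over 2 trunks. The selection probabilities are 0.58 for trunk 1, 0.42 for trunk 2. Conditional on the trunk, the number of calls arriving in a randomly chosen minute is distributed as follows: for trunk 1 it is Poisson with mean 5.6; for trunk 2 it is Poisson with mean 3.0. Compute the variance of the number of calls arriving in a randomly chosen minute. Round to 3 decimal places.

Per component, 1: μ=5.6, E[X²]=36.96; 2: μ=3, E[X²]=12.
E[X] = 0.58·5.6 + 0.42·3 = 4.508.
E[X²] = 0.58·36.96 + 0.42·12 = 26.4768.
Var(X) = E[X²] − (E[X])² = 26.4768 − 20.3221 = 6.15474.

6.155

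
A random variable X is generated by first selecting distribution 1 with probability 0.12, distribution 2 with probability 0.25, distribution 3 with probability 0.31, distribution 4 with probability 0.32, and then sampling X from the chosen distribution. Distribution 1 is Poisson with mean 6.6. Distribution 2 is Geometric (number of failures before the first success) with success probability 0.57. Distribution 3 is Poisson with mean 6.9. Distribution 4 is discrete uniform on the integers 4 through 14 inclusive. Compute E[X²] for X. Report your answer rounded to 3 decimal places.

For each component E[X²] = Var + (mean)², giving 1: 50.16; 2: 1.89258; 3: 54.51; 4: 91.
Overall E[X²] = 0.12·50.16 + 0.25·1.89258 + 0.31·54.51 + 0.32·91 = 52.5104.

52.510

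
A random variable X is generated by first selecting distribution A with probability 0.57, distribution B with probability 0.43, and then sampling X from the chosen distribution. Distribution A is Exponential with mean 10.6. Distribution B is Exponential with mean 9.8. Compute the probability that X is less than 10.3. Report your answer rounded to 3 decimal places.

0.634

Conditional on each component, P(X < 10.3): A: 0.62156; B: 0.650419.
By total probability, P(X < 10.3) = 0.57·0.62156 + 0.43·0.650419 = 0.63397.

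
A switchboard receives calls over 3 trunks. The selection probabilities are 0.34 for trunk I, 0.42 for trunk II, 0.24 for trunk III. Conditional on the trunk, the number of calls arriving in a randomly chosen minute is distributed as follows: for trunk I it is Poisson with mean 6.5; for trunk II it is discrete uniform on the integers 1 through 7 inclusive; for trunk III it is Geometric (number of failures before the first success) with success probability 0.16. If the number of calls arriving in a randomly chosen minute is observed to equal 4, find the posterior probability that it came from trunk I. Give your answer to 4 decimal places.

Likelihoods P(X=4 | ·): I: 0.111822; II: 0.142857; III: 0.0796594.
Posterior ∝ prior × likelihood. Numerator for I: 0.34·0.111822 = 0.0380195.
Normalizing constant: 0.34·0.111822 + 0.42·0.142857 + 0.24·0.0796594 = 0.117138.
P(I | observation) = 0.0380195 / 0.117138 = 0.324571.

0.3246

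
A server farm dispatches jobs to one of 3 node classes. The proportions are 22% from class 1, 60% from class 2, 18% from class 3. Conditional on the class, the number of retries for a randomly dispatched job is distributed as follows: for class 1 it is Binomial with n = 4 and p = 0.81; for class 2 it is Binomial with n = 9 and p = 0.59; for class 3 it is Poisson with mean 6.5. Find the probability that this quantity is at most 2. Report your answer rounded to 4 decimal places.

0.0616

Conditional on each class, P(X ≤ 2): 1: 0.165638; 2: 0.0289732; 3: 0.0430359.
By total probability, P(X ≤ 2) = 0.22·0.165638 + 0.6·0.0289732 + 0.18·0.0430359 = 0.0615707.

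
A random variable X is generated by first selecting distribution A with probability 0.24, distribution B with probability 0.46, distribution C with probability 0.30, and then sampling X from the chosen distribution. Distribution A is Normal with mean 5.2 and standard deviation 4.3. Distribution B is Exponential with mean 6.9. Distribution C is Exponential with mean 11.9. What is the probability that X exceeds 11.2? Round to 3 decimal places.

Conditional on each component, P(X > 11.2): A: 0.0814553; B: 0.197269; C: 0.390169.
By total probability, P(X > 11.2) = 0.24·0.0814553 + 0.46·0.197269 + 0.3·0.390169 = 0.227343.

0.227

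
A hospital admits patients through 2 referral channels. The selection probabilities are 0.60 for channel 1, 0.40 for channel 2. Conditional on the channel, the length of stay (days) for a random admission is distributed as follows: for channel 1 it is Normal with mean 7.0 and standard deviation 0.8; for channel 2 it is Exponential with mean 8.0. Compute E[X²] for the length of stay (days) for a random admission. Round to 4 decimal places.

For each component E[X²] = Var + (mean)², giving 1: 49.64; 2: 128.
Overall E[X²] = 0.6·49.64 + 0.4·128 = 80.984.

80.9840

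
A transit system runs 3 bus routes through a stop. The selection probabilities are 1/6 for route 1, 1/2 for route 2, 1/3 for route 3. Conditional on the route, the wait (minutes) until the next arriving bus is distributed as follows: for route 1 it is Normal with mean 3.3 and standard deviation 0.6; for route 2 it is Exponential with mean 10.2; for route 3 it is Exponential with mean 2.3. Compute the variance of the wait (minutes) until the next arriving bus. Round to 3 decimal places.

68.268

Per component, 1: μ=3.3, E[X²]=11.25; 2: μ=10.2, E[X²]=208.08; 3: μ=2.3, E[X²]=10.58.
E[X] = 0.166667·3.3 + 0.5·10.2 + 0.333333·2.3 = 6.41667.
E[X²] = 0.166667·11.25 + 0.5·208.08 + 0.333333·10.58 = 109.442.
Var(X) = E[X²] − (E[X])² = 109.442 − 41.1736 = 68.2681.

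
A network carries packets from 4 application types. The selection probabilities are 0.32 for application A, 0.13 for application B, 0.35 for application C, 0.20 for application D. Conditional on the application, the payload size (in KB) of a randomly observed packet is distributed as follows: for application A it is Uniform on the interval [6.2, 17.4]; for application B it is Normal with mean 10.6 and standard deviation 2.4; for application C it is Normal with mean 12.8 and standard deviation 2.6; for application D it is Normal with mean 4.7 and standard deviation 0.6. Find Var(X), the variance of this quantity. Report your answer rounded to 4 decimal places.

Per component, A: μ=11.8, E[X²]=149.693; B: μ=10.6, E[X²]=118.12; C: μ=12.8, E[X²]=170.6; D: μ=4.7, E[X²]=22.45.
E[X] = 0.32·11.8 + 0.13·10.6 + 0.35·12.8 + 0.2·4.7 = 10.574.
E[X²] = 0.32·149.693 + 0.13·118.12 + 0.35·170.6 + 0.2·22.45 = 127.457.
Var(X) = E[X²] − (E[X])² = 127.457 − 111.809 = 15.648.

15.6480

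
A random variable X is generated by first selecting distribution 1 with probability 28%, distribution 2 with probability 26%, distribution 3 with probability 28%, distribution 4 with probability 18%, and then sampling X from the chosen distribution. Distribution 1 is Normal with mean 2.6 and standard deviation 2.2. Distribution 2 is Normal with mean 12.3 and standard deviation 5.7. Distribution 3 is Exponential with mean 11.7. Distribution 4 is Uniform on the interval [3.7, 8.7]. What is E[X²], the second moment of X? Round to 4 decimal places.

134.9834

For each component E[X²] = Var + (mean)², giving 1: 11.6; 2: 183.78; 3: 273.78; 4: 40.5233.
Overall E[X²] = 0.28·11.6 + 0.26·183.78 + 0.28·273.78 + 0.18·40.5233 = 134.983.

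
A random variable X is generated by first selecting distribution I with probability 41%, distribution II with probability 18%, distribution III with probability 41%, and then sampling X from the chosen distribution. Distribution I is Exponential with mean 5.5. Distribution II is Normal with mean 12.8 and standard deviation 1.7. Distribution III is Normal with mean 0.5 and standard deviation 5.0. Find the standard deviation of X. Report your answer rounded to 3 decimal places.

6.517

Per component, I: μ=5.5, E[X²]=60.5; II: μ=12.8, E[X²]=166.73; III: μ=0.5, E[X²]=25.25.
E[X] = 0.41·5.5 + 0.18·12.8 + 0.41·0.5 = 4.764.
E[X²] = 0.41·60.5 + 0.18·166.73 + 0.41·25.25 = 65.1689.
Var(X) = E[X²] − (E[X])² = 65.1689 − 22.6957 = 42.4732.
SD(X) = √42.4732 = 6.51715.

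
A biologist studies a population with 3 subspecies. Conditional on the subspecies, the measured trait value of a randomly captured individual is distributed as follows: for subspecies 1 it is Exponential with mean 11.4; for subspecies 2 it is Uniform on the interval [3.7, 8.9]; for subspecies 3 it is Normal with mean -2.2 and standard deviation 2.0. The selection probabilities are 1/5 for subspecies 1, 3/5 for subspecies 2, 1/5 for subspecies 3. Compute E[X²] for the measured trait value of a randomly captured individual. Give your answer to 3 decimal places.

For each component E[X²] = Var + (mean)², giving 1: 259.92; 2: 41.9433; 3: 8.84.
Overall E[X²] = 0.2·259.92 + 0.6·41.9433 + 0.2·8.84 = 78.918.

78.918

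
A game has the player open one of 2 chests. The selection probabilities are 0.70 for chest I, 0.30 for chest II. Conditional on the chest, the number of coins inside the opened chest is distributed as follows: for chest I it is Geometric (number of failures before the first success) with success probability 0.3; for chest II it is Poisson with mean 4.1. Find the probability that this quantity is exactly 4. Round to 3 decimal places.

Conditional on each chest, P(X = 4): I: 0.07203; II: 0.195127.
By total probability, P(X = 4) = 0.7·0.07203 + 0.3·0.195127 = 0.108959.

0.109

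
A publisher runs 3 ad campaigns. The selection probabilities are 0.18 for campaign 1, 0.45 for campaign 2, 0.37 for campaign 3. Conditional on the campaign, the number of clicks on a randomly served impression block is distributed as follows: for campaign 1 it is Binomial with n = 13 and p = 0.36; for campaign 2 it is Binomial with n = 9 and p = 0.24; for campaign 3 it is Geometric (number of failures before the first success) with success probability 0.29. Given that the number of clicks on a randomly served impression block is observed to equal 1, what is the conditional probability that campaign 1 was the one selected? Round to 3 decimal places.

0.021

Likelihoods P(X=1 | ·): 1: 0.0221007; 2: 0.240416; 3: 0.2059.
Posterior ∝ prior × likelihood. Numerator for 1: 0.18·0.0221007 = 0.00397812.
Normalizing constant: 0.18·0.0221007 + 0.45·0.240416 + 0.37·0.2059 = 0.188348.
P(1 | observation) = 0.00397812 / 0.188348 = 0.0211211.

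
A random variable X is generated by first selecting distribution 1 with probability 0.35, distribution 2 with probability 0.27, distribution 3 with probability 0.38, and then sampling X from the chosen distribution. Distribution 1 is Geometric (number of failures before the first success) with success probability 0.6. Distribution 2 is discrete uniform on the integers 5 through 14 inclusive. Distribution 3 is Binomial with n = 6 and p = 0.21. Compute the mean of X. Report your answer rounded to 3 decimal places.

Component means — 1: 0.666667; 2: 9.5; 3: 1.26.
E[X] = 0.35·0.666667 + 0.27·9.5 + 0.38·1.26 = 3.27713.

3.277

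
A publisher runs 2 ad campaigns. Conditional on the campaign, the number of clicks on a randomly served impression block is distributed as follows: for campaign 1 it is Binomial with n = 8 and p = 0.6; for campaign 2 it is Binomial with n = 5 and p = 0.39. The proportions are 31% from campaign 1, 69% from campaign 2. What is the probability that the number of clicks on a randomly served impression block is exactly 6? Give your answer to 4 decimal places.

Conditional on each campaign, P(X = 6): 1: 0.209019; 2: 0.
By total probability, P(X = 6) = 0.31·0.209019 + 0.69·0 = 0.0647959.

0.0648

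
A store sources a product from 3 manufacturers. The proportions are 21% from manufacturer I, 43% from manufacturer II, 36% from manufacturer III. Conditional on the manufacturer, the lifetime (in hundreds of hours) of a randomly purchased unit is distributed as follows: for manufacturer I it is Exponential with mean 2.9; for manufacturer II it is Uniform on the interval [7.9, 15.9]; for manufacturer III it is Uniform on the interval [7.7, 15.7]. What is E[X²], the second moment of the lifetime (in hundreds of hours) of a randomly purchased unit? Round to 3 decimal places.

117.918

For each component E[X²] = Var + (mean)², giving I: 16.82; II: 146.943; III: 142.223.
Overall E[X²] = 0.21·16.82 + 0.43·146.943 + 0.36·142.223 = 117.918.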